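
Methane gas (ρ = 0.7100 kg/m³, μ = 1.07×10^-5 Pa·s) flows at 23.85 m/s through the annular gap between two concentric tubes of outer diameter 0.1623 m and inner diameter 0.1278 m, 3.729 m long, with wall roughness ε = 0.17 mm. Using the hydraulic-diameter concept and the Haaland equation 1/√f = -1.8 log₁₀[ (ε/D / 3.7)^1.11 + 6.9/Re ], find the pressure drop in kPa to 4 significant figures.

ΔP ≈ 0.6947 kPa

Hydraulic diameter D_h = 4A/P = D_o - D_i = 0.1623 - 0.1278 = 0.0345 m.
Re = ρVD_h/μ = 0.71·23.85·0.0345/1.07e-05 = 5.46e+04.
ε/D_h = 0.00017/0.0345 = 0.00493; Haaland gives 1/√f = -1.8 log₁₀[0.000643+0.000126] = 5.605, so f = 0.03183.
ΔP = f(L/D_h)(ρV²/2) = 0.03183·3.729/0.0345·201.9 = 694.7 Pa.
ΔP = 0.6947 kPa.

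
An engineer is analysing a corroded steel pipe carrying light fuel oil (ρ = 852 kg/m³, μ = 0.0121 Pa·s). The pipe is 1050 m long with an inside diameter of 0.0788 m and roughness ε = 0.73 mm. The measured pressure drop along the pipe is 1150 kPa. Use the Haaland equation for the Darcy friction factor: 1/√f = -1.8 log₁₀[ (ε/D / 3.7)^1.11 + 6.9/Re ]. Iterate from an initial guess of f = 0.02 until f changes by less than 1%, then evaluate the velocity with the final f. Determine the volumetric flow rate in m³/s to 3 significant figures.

Q ≈ 0.0108 m³/s

Rearranging Darcy-Weisbach: V = √(2·ΔP·D/(f·L·ρ)). With ε/D = 0.00073/0.0788 = 0.00926, iterate starting from f = 0.02:
  f = 0.02 → V = √(2·1.15e+06·0.0788/(0.02·1050·852)) = 3.183 m/s; Re = ρVD/μ = 1.766e+04; f → 0.04014
  f = 0.04014 → V = 2.247 m/s; Re = 1.247e+04; f → 0.04132
  f = 0.04132 → V = 2.214 m/s; Re = 1.229e+04; f → 0.04138
Converged (Δf/f < 1%). With the final f = 0.04138: V = √(2·1.15e+06·0.0788/(0.04138·1050·852)) = 2.213 m/s.
Q = V·A = 2.213·(π/4·0.0788²) = 0.01079 m³/s = 0.0108 m³/s.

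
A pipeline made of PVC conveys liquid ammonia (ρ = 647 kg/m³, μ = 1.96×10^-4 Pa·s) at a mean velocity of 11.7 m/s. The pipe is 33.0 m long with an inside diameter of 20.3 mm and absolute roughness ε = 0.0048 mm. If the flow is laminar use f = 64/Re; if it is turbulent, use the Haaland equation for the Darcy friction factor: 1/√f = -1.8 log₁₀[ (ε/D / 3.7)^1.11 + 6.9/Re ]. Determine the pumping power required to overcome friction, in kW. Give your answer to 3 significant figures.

Reynolds number Re = ρVD/μ = 647 · 11.7 · 0.0203 / 0.000196 = 7.84e+05.
Re > 4000 → turbulent. Relative roughness ε/D = 4.8e-06/0.0203 = 0.000236. Haaland: 1/√f = -1.8 log₁₀[(0.000236/3.7)^1.11 + 6.9/7.84e+05] = -1.8 log₁₀[2.21e-05 + 8.8e-06] = 8.118, so f = 0.01517.
Darcy-Weisbach: ΔP = f(L/D)(ρV²/2) = 0.01517·(33/0.0203)·(647·11.7²/2) = 0.01517·1626·4.428e+04 = 1.092e+06 Pa.
Q = V·A = 11.7·0.0003237 = 0.003787 m³/s.
Pumping power P = QΔP = 0.003787·1.092e+06 = 4136 W = 4.14 kW.

P ≈ 4.14 kW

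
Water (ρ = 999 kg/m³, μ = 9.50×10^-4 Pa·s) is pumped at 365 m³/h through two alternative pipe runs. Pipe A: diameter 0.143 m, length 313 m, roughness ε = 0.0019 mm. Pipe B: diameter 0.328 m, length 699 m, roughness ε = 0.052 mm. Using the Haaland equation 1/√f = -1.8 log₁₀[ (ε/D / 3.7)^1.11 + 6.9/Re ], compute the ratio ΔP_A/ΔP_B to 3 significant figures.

Pipe A: V = Q/A = 0.1014/0.01606 = 6.313 m/s; Re = 9.493e+05; ε/D = 1.33e-05; Haaland → f = 0.01192; ΔP_A = f(L/D)(ρV²/2) = 5.195e+05 Pa.
Pipe B: V = Q/A = 0.1014/0.0845 = 1.2 m/s; Re = 4.139e+05; ε/D = 0.000159; Haaland → f = 0.01517; ΔP_B = f(L/D)(ρV²/2) = 2.325e+04 Pa.
ΔP_A/ΔP_B = 5.195e+05/2.325e+04 = 22.3.

ΔP_A/ΔP_B ≈ 22.3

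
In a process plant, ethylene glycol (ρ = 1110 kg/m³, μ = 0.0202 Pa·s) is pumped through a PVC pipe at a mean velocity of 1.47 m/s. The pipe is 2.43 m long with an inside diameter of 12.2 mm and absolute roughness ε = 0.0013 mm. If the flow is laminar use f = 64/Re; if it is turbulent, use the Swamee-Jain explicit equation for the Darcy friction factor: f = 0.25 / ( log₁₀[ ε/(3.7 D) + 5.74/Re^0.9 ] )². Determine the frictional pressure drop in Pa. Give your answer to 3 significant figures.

Reynolds number Re = ρVD/μ = 1110 · 1.47 · 0.0122 / 0.0202 = 985.5.
Re < 2300 → laminar flow, so f = 64/Re = 64/985.5 = 0.06494 (the turbulent correlation is not needed).
Darcy-Weisbach: ΔP = f(L/D)(ρV²/2) = 0.06494·(2.43/0.0122)·(1110·1.47²/2) = 0.06494·199.2·1199 = 1.551e+04 Pa.

ΔP ≈ 15500 Pa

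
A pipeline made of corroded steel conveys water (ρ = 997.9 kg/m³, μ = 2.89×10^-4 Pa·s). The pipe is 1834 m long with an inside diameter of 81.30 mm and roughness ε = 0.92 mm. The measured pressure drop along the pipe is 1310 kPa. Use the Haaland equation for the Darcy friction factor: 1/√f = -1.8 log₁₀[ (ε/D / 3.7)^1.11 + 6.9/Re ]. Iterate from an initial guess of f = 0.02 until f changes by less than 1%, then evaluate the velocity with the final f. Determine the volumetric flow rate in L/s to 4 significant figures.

Rearranging Darcy-Weisbach: V = √(2·ΔP·D/(f·L·ρ)). With ε/D = 0.00092/0.0813 = 0.0113, iterate starting from f = 0.02:
  f = 0.02 → V = √(2·1.31e+06·0.0813/(0.02·1834·997.9)) = 2.412 m/s; Re = ρVD/μ = 6.772e+05; f → 0.0397
  f = 0.0397 → V = 1.712 m/s; Re = 4.807e+05; f → 0.03973
Converged (Δf/f < 1%). With the final f = 0.03973: V = √(2·1.31e+06·0.0813/(0.03973·1834·997.9)) = 1.712 m/s.
Q = V·A = 1.712·(π/4·0.0813²) = 0.008885 m³/s = 8.885 L/s.

Q ≈ 8.885 L/s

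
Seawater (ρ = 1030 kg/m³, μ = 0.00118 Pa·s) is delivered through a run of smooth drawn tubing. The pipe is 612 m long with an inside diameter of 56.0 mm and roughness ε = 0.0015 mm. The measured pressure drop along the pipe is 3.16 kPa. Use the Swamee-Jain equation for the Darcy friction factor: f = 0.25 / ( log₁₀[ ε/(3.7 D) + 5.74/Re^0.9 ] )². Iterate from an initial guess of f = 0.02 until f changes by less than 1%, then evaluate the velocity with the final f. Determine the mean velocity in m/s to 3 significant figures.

Rearranging Darcy-Weisbach: V = √(2·ΔP·D/(f·L·ρ)). With ε/D = 1.5e-06/0.056 = 2.68e-05, iterate starting from f = 0.02:
  f = 0.02 → V = √(2·3160·0.056/(0.02·612·1030)) = 0.1675 m/s; Re = ρVD/μ = 8190; f → 0.03279
  f = 0.03279 → V = 0.1309 m/s; Re = 6396; f → 0.0352
  f = 0.0352 → V = 0.1263 m/s; Re = 6173; f → 0.03557
  f = 0.03557 → V = 0.1256 m/s; Re = 6141; f → 0.03562
Converged (Δf/f < 1%). With the final f = 0.03562: V = √(2·3160·0.056/(0.03562·612·1030)) = 0.1255 m/s.

V ≈ 0.126 m/s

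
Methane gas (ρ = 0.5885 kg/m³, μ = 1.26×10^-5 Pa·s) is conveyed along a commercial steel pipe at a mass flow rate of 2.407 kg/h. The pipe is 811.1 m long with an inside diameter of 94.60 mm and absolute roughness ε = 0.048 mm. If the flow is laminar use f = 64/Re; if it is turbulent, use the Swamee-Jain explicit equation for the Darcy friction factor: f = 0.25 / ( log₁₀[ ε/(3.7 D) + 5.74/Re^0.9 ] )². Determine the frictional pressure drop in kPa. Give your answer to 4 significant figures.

ΔP ≈ 0.005907 kPa

ṁ = 2.407 kg/h = 2.407/3600 = 0.0006686 kg/s.
A = πD²/4 = π(0.0946)²/4 = 0.007029 m²; mean velocity V = ṁ/(ρA) = 0.0006686/(0.5885 · 0.007029) = 0.1616 m/s.
Reynolds number Re = ρVD/μ = 0.5885 · 0.1616 · 0.0946 / 1.26e-05 = 714.2.
Re < 2300 → laminar flow, so f = 64/Re = 64/714.2 = 0.08961 (the turbulent correlation is not needed).
Darcy-Weisbach: ΔP = f(L/D)(ρV²/2) = 0.08961·(811.1/0.0946)·(0.5885·0.1616²/2) = 0.08961·8574·0.007688 = 5.907 Pa.
ΔP = 5.907 Pa = 0.005907 kPa.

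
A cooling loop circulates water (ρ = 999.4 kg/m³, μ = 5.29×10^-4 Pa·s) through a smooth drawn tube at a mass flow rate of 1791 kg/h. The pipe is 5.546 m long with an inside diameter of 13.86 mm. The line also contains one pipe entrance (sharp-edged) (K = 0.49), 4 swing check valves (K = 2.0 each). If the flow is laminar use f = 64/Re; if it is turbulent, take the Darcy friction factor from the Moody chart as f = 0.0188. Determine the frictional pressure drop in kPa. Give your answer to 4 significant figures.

ṁ = 1791 kg/h = 1791/3600 = 0.4975 kg/s.
A = πD²/4 = π(0.01386)²/4 = 0.0001509 m²; mean velocity V = ṁ/(ρA) = 0.4975/(999.4 · 0.0001509) = 3.299 m/s.
Reynolds number Re = ρVD/μ = 999.4 · 3.299 · 0.01386 / 0.000529 = 8.639e+04.
Re > 4000 → turbulent; use the Moody-chart value f = 0.0188.
Total minor-loss coefficient ΣK = 1·0.49 + 4·2 = 8.49.
ΔP = [f·L/D + ΣK]·(ρV²/2) = [0.0188·5.546/0.01386 + 8.49]·(999.4·3.299²/2) = [7.523 + 8.49]·5440 = 8.711e+04 Pa.
ΔP = 8.711e+04 Pa = 87.11 kPa.

ΔP ≈ 87.11 kPa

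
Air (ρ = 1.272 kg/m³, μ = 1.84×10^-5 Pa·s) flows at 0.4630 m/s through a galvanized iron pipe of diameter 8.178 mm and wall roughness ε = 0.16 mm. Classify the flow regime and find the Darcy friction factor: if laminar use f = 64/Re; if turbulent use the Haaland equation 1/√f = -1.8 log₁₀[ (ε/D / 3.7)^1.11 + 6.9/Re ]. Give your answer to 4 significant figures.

f ≈ 0.2445

Re = ρVD/μ = 1.272·0.463·0.008178/1.84e-05 = 261.8.
Re < 2300 → laminar, so f = 64/Re = 0.2445 (roughness is irrelevant in laminar flow).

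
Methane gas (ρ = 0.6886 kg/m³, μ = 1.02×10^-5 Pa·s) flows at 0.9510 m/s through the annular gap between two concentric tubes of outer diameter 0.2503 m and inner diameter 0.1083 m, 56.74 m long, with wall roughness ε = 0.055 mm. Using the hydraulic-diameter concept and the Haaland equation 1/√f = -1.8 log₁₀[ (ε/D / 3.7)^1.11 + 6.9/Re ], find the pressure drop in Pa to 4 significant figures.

Hydraulic diameter D_h = 4A/P = D_o - D_i = 0.2503 - 0.1083 = 0.142 m.
Re = ρVD_h/μ = 0.6886·0.951·0.142/1.02e-05 = 9117.
ε/D_h = 5.5e-05/0.142 = 0.000387; Haaland gives 1/√f = -1.8 log₁₀[3.82e-05+0.000757] = 5.579, so f = 0.03212.
ΔP = f(L/D_h)(ρV²/2) = 0.03212·56.74/0.142·0.3114 = 3.997 Pa.

ΔP ≈ 3.997 Pa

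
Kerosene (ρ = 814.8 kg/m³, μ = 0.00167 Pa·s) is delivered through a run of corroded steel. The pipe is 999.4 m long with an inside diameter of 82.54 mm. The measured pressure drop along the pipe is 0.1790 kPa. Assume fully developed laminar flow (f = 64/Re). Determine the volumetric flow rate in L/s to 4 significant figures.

Q ≈ 0.1222 L/s

For laminar flow, f = 64/Re with Re = ρVD/μ, so Darcy-Weisbach reduces to ΔP = 32μLV/D². Solving for V: V = ΔP·D²/(32μL) = 179·(0.08254)²/(32·0.00167·999.4) = 0.02283 m/s.
Check: Re = ρVD/μ = 814.8·0.02283·0.08254/0.00167 = 919.5 < 2300, so the laminar assumption holds.
Q = V·A = 0.02283·(π/4·0.08254²) = 0.0001222 m³/s = 0.1222 L/s.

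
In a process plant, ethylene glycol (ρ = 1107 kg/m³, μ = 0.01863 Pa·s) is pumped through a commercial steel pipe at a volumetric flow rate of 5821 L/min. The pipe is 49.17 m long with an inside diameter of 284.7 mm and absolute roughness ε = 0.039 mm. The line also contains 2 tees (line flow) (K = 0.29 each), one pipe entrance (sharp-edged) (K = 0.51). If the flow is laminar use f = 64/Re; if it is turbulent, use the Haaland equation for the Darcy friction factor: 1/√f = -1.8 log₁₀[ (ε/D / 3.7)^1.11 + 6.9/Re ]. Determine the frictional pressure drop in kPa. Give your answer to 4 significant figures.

Q = 5821 L/min = 5821/60000 = 0.09702 m³/s.
Cross-sectional area A = πD²/4 = π(0.2847)²/4 = 0.06366 m²; mean velocity V = Q/A = 0.09702/0.06366 = 1.524 m/s.
Reynolds number Re = ρVD/μ = 1107 · 1.524 · 0.2847 / 0.0186 = 2.578e+04.
Re > 4000 → turbulent. Relative roughness ε/D = 3.9e-05/0.2847 = 0.000137. Haaland: 1/√f = -1.8 log₁₀[(0.000137/3.7)^1.11 + 6.9/2.578e+04] = -1.8 log₁₀[1.21e-05 + 0.000268] = 6.396, so f = 0.02444.
Total minor-loss coefficient ΣK = 2·0.29 + 1·0.51 = 1.09.
ΔP = [f·L/D + ΣK]·(ρV²/2) = [0.02444·49.17/0.2847 + 1.09]·(1107·1.524²/2) = [4.222 + 1.09]·1286 = 6828 Pa.
ΔP = 6828 Pa = 6.828 kPa.

ΔP ≈ 6.828 kPa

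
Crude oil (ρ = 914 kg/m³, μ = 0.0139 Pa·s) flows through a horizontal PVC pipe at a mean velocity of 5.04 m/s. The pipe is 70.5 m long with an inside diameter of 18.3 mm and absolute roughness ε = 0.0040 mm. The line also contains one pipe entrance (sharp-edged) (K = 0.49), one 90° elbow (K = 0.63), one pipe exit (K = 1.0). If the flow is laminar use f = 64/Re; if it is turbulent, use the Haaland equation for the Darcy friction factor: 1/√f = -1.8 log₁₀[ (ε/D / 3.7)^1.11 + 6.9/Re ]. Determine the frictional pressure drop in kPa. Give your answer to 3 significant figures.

Reynolds number Re = ρVD/μ = 914 · 5.04 · 0.0183 / 0.0139 = 6065.
Re > 4000 → turbulent. Relative roughness ε/D = 4e-06/0.0183 = 0.000219. Haaland: 1/√f = -1.8 log₁₀[(0.000219/3.7)^1.11 + 6.9/6065] = -1.8 log₁₀[2.02e-05 + 0.00114] = 5.285, so f = 0.0358.
Total minor-loss coefficient ΣK = 1·0.49 + 1·0.63 + 1·1 = 2.12.
ΔP = [f·L/D + ΣK]·(ρV²/2) = [0.0358·70.5/0.0183 + 2.12]·(914·5.04²/2) = [137.9 + 2.12]·1.161e+04 = 1.626e+06 Pa.
ΔP = 1.626e+06 Pa = 1630 kPa.

ΔP ≈ 1630 kPa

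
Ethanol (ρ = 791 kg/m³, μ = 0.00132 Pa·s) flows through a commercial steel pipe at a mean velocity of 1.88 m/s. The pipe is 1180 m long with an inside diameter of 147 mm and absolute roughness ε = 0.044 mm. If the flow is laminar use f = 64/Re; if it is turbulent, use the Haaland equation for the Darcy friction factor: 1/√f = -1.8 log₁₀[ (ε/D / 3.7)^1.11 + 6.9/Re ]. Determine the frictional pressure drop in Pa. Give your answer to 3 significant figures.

Reynolds number Re = ρVD/μ = 791 · 1.88 · 0.147 / 0.00132 = 1.656e+05.
Re > 4000 → turbulent. Relative roughness ε/D = 4.4e-05/0.147 = 0.000299. Haaland: 1/√f = -1.8 log₁₀[(0.000299/3.7)^1.11 + 6.9/1.656e+05] = -1.8 log₁₀[2.87e-05 + 4.17e-05] = 7.475, so f = 0.0179.
Darcy-Weisbach: ΔP = f(L/D)(ρV²/2) = 0.0179·(1180/0.147)·(791·1.88²/2) = 0.0179·8027·1398 = 2.008e+05 Pa.

ΔP ≈ 201000 Pa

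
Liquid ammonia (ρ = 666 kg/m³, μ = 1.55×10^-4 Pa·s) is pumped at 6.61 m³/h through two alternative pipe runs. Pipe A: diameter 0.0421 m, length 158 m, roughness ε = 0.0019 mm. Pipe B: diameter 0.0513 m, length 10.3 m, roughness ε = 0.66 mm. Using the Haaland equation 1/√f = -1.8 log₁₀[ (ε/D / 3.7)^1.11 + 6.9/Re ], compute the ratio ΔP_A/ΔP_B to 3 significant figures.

Pipe A: V = Q/A = 0.001836/0.001392 = 1.319 m/s; Re = 2.386e+05; ε/D = 4.51e-05; Haaland → f = 0.01532; ΔP_A = f(L/D)(ρV²/2) = 3.33e+04 Pa.
Pipe B: V = Q/A = 0.001836/0.002067 = 0.8883 m/s; Re = 1.958e+05; ε/D = 0.0129; Haaland → f = 0.04168; ΔP_B = f(L/D)(ρV²/2) = 2199 Pa.
ΔP_A/ΔP_B = 3.33e+04/2199 = 15.1.

ΔP_A/ΔP_B ≈ 15.1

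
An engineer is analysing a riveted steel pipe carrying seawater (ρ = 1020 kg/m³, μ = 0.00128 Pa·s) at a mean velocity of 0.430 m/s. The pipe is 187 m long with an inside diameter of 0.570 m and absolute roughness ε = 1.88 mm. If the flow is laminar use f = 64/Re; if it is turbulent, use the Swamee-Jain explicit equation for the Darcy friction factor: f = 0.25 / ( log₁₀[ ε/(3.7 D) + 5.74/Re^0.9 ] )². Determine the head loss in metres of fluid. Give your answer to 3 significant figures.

h_f ≈ 0.0857 m

Reynolds number Re = ρVD/μ = 1020 · 0.43 · 0.57 / 0.00128 = 1.953e+05.
Re > 4000 → turbulent. Relative roughness ε/D = 0.00188/0.57 = 0.0033. Swamee-Jain: f = 0.25/(log₁₀[0.0033/3.7 + 5.74/1.953e+05^0.9])² = 0.25/(log₁₀[0.000891 + 9.94e-05])² = 0.25/(-3.004)² = 0.0277.
Darcy-Weisbach: ΔP = f(L/D)(ρV²/2) = 0.0277·(187/0.57)·(1020·0.43²/2) = 0.0277·328.1·94.3 = 857.1 Pa.
Head loss h_f = ΔP/(ρg) = 857.1/(1020·9.81) = 0.0857 m.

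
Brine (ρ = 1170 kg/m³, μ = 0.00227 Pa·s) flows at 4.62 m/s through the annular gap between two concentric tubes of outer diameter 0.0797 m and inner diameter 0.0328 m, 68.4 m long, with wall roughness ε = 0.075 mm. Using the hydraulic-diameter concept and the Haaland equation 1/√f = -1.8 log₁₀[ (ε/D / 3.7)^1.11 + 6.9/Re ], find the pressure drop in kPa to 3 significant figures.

Hydraulic diameter D_h = 4A/P = D_o - D_i = 0.0797 - 0.0328 = 0.0469 m.
Re = ρVD_h/μ = 1170·4.62·0.0469/0.00227 = 1.117e+05.
ε/D_h = 7.5e-05/0.0469 = 0.0016; Haaland gives 1/√f = -1.8 log₁₀[0.000184+6.18e-05] = 6.496, so f = 0.0237.
ΔP = f(L/D_h)(ρV²/2) = 0.0237·68.4/0.0469·1.249e+04 = 4.316e+05 Pa.
ΔP = 432 kPa.

ΔP ≈ 432 kPa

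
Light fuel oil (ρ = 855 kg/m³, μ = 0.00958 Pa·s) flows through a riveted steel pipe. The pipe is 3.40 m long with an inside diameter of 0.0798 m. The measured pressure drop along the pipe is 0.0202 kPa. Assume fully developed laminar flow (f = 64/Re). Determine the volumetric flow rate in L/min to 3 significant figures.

Q ≈ 37.0 L/min

For laminar flow, f = 64/Re with Re = ρVD/μ, so Darcy-Weisbach reduces to ΔP = 32μLV/D². Solving for V: V = ΔP·D²/(32μL) = 20.2·(0.0798)²/(32·0.00958·3.4) = 0.1234 m/s.
Check: Re = ρVD/μ = 855·0.1234·0.0798/0.00958 = 879 < 2300, so the laminar assumption holds.
Q = V·A = 0.1234·(π/4·0.0798²) = 0.0006172 m³/s = 37.0 L/min.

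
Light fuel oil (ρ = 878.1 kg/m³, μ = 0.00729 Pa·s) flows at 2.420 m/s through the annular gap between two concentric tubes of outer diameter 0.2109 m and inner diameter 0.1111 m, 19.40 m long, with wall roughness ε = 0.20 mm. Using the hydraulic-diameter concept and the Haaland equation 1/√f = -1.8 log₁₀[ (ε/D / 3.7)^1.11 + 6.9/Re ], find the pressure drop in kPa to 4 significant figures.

ΔP ≈ 13.96 kPa

Hydraulic diameter D_h = 4A/P = D_o - D_i = 0.2109 - 0.1111 = 0.0998 m.
Re = ρVD_h/μ = 878.1·2.42·0.0998/0.00729 = 2.909e+04.
ε/D_h = 0.0002/0.0998 = 0.002; Haaland gives 1/√f = -1.8 log₁₀[0.000237+0.000237] = 5.984, so f = 0.02793.
ΔP = f(L/D_h)(ρV²/2) = 0.02793·19.4/0.0998·2571 = 1.396e+04 Pa.
ΔP = 13.96 kPa.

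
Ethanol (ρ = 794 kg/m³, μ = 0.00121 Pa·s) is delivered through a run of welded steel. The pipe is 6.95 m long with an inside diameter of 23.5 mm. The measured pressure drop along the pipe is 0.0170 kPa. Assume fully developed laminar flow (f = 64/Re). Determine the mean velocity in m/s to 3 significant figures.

V ≈ 0.0349 m/s

For laminar flow, f = 64/Re with Re = ρVD/μ, so Darcy-Weisbach reduces to ΔP = 32μLV/D². Solving for V: V = ΔP·D²/(32μL) = 17·(0.0235)²/(32·0.00121·6.95) = 0.03489 m/s.
Check: Re = ρVD/μ = 794·0.03489·0.0235/0.00121 = 538 < 2300, so the laminar assumption holds.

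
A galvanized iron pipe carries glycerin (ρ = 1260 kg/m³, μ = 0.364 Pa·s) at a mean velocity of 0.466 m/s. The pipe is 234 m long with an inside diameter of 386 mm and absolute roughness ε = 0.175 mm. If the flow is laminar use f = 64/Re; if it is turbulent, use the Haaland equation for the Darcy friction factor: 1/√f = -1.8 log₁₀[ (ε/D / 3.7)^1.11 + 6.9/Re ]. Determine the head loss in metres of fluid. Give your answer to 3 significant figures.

h_f ≈ 0.690 m

Reynolds number Re = ρVD/μ = 1260 · 0.466 · 0.386 / 0.364 = 622.6.
Re < 2300 → laminar flow, so f = 64/Re = 64/622.6 = 0.1028 (the turbulent correlation is not needed).
Darcy-Weisbach: ΔP = f(L/D)(ρV²/2) = 0.1028·(234/0.386)·(1260·0.466²/2) = 0.1028·606.2·136.8 = 8525 Pa.
Head loss h_f = ΔP/(ρg) = 8525/(1260·9.81) = 0.690 m.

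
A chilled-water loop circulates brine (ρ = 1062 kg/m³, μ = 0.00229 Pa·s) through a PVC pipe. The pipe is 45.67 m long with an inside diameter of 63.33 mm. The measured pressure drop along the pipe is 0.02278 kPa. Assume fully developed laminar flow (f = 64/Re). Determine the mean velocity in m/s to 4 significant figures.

For laminar flow, f = 64/Re with Re = ρVD/μ, so Darcy-Weisbach reduces to ΔP = 32μLV/D². Solving for V: V = ΔP·D²/(32μL) = 22.78·(0.06333)²/(32·0.00229·45.67) = 0.0273 m/s.
Check: Re = ρVD/μ = 1062·0.0273·0.06333/0.00229 = 801.8 < 2300, so the laminar assumption holds.

V ≈ 0.02730 m/s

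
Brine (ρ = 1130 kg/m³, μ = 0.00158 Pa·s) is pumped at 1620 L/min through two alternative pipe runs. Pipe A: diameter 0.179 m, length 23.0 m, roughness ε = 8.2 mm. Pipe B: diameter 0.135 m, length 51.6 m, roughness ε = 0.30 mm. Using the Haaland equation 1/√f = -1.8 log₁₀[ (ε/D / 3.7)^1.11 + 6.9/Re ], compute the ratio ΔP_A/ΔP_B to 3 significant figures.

ΔP_A/ΔP_B ≈ 0.301

Pipe A: V = Q/A = 0.027/0.02516 = 1.073 m/s; Re = 1.374e+05; ε/D = 0.0458; Haaland → f = 0.06905; ΔP_A = f(L/D)(ρV²/2) = 5771 Pa.
Pipe B: V = Q/A = 0.027/0.01431 = 1.886 m/s; Re = 1.821e+05; ε/D = 0.00222; Haaland → f = 0.02494; ΔP_B = f(L/D)(ρV²/2) = 1.916e+04 Pa.
ΔP_A/ΔP_B = 5771/1.916e+04 = 0.301.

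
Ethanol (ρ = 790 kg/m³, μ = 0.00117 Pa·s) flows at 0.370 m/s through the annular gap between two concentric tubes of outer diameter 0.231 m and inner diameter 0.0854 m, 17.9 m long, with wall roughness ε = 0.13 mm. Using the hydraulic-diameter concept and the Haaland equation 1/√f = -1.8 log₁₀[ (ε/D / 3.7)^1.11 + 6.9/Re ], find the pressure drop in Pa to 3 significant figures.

Hydraulic diameter D_h = 4A/P = D_o - D_i = 0.231 - 0.0854 = 0.1456 m.
Re = ρVD_h/μ = 790·0.37·0.1456/0.00117 = 3.638e+04.
ε/D_h = 0.00013/0.1456 = 0.000893; Haaland gives 1/√f = -1.8 log₁₀[9.65e-05+0.00019] = 6.378, so f = 0.02458.
ΔP = f(L/D_h)(ρV²/2) = 0.02458·17.9/0.1456·54.08 = 163.4 Pa.

ΔP ≈ 163 Pa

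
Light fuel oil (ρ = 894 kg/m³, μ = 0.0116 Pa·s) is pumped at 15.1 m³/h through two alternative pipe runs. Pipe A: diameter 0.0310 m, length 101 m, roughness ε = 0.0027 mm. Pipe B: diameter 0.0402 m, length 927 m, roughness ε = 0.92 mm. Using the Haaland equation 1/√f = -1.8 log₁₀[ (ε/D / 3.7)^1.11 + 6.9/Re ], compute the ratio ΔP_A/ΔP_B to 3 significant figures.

Pipe A: V = Q/A = 0.004194/0.0007548 = 5.557 m/s; Re = 1.328e+04; ε/D = 8.71e-05; Haaland → f = 0.02872; ΔP_A = f(L/D)(ρV²/2) = 1.292e+06 Pa.
Pipe B: V = Q/A = 0.004194/0.001269 = 3.305 m/s; Re = 1.024e+04; ε/D = 0.0229; Haaland → f = 0.05468; ΔP_B = f(L/D)(ρV²/2) = 6.155e+06 Pa.
ΔP_A/ΔP_B = 1.292e+06/6.155e+06 = 0.210.

ΔP_A/ΔP_B ≈ 0.210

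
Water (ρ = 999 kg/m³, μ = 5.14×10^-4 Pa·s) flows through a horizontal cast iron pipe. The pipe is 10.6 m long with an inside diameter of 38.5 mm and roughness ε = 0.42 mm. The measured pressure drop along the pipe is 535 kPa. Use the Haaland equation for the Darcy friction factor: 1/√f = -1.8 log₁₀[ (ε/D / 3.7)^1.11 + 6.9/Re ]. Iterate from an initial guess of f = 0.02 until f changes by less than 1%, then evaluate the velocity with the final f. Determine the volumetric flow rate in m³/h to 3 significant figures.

Q ≈ 41.8 m³/h

Rearranging Darcy-Weisbach: V = √(2·ΔP·D/(f·L·ρ)). With ε/D = 0.00042/0.0385 = 0.0109, iterate starting from f = 0.02:
  f = 0.02 → V = √(2·5.35e+05·0.0385/(0.02·10.6·999)) = 13.95 m/s; Re = ρVD/μ = 1.044e+06; f → 0.03917
  f = 0.03917 → V = 9.965 m/s; Re = 7.457e+05; f → 0.03919
Converged (Δf/f < 1%). With the final f = 0.03919: V = √(2·5.35e+05·0.0385/(0.03919·10.6·999)) = 9.963 m/s.
Q = V·A = 9.963·(π/4·0.0385²) = 0.0116 m³/s = 41.8 m³/h.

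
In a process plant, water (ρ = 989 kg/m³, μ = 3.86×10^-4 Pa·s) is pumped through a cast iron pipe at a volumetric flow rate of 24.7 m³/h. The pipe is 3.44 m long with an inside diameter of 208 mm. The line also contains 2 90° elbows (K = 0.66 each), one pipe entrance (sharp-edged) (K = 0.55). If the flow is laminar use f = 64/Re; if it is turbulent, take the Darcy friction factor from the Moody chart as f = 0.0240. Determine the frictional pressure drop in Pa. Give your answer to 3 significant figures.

ΔP ≈ 45.7 Pa

Q = 24.7 m³/h = 24.7/3600 = 0.006861 m³/s.
Cross-sectional area A = πD²/4 = π(0.208)²/4 = 0.03398 m²; mean velocity V = Q/A = 0.006861/0.03398 = 0.2019 m/s.
Reynolds number Re = ρVD/μ = 989 · 0.2019 · 0.208 / 0.000386 = 1.076e+05.
Re > 4000 → turbulent; use the Moody-chart value f = 0.0240.
Total minor-loss coefficient ΣK = 2·0.66 + 1·0.55 = 1.87.
ΔP = [f·L/D + ΣK]·(ρV²/2) = [0.024·3.44/0.208 + 1.87]·(989·0.2019²/2) = [0.3969 + 1.87]·20.16 = 45.7 Pa.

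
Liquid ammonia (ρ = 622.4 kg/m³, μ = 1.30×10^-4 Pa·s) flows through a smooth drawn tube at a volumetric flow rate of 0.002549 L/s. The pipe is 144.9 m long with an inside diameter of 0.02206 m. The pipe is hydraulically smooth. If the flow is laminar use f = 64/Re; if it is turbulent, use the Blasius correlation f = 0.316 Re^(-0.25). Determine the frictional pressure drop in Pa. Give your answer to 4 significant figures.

Q = 0.002549 L/s = 0.002549/1000 = 2.549e-06 m³/s.
Cross-sectional area A = πD²/4 = π(0.02206)²/4 = 0.0003822 m²; mean velocity V = Q/A = 2.549e-06/0.0003822 = 0.006669 m/s.
Reynolds number Re = ρVD/μ = 622.4 · 0.006669 · 0.02206 / 0.00013 = 704.4.
Re < 2300 → laminar flow, so f = 64/Re = 64/704.4 = 0.09086 (the turbulent correlation is not needed).
Darcy-Weisbach: ΔP = f(L/D)(ρV²/2) = 0.09086·(144.9/0.02206)·(622.4·0.006669²/2) = 0.09086·6568·0.01384 = 8.261 Pa.

ΔP ≈ 8.261 Pa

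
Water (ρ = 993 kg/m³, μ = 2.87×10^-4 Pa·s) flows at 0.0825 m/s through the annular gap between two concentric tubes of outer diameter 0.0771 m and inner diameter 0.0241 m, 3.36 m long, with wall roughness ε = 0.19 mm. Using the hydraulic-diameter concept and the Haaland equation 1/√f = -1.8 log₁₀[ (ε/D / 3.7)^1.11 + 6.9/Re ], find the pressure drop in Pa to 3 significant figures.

Hydraulic diameter D_h = 4A/P = D_o - D_i = 0.0771 - 0.0241 = 0.053 m.
Re = ρVD_h/μ = 993·0.0825·0.053/0.000287 = 1.513e+04.
ε/D_h = 0.00019/0.053 = 0.00358; Haaland gives 1/√f = -1.8 log₁₀[0.000452+0.000456] = 5.476, so f = 0.03335.
ΔP = f(L/D_h)(ρV²/2) = 0.03335·3.36/0.053·3.379 = 7.145 Pa.

ΔP ≈ 7.15 Pa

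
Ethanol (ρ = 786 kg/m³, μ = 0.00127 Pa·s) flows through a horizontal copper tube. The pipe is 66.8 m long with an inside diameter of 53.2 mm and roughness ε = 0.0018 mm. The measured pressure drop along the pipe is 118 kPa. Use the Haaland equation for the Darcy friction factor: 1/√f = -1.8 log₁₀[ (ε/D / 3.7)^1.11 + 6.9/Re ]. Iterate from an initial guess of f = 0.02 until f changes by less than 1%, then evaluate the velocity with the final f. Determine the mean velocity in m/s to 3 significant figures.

Rearranging Darcy-Weisbach: V = √(2·ΔP·D/(f·L·ρ)). With ε/D = 1.8e-06/0.0532 = 3.38e-05, iterate starting from f = 0.02:
  f = 0.02 → V = √(2·1.18e+05·0.0532/(0.02·66.8·786)) = 3.458 m/s; Re = ρVD/μ = 1.138e+05; f → 0.0175
  f = 0.0175 → V = 3.696 m/s; Re = 1.217e+05; f → 0.01727
  f = 0.01727 → V = 3.721 m/s; Re = 1.225e+05; f → 0.01725
Converged (Δf/f < 1%). With the final f = 0.01725: V = √(2·1.18e+05·0.0532/(0.01725·66.8·786)) = 3.723 m/s.

V ≈ 3.72 m/s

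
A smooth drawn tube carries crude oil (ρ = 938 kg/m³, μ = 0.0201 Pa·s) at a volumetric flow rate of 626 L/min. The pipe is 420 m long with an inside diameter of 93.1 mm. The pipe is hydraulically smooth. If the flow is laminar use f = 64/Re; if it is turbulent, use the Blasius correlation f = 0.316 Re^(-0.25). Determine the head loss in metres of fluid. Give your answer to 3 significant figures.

Q = 626 L/min = 626/60000 = 0.01043 m³/s.
Cross-sectional area A = πD²/4 = π(0.0931)²/4 = 0.006808 m²; mean velocity V = Q/A = 0.01043/0.006808 = 1.533 m/s.
Reynolds number Re = ρVD/μ = 938 · 1.533 · 0.0931 / 0.0201 = 6659.
Re > 4000 → turbulent. Smooth-pipe (Blasius): f = 0.316 Re^(-0.25) = 0.316/(6659)^0.25 = 0.03498.
Darcy-Weisbach: ΔP = f(L/D)(ρV²/2) = 0.03498·(420/0.0931)·(938·1.533²/2) = 0.03498·4511·1102 = 1.739e+05 Pa.
Head loss h_f = ΔP/(ρg) = 1.739e+05/(938·9.81) = 18.9 m.

h_f ≈ 18.9 m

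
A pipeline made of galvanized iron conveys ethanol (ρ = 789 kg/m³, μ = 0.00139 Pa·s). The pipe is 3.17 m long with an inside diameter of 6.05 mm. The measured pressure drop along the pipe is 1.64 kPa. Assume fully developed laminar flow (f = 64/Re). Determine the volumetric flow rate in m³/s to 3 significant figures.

Q ≈ 1.22×10^-5 m³/s

For laminar flow, f = 64/Re with Re = ρVD/μ, so Darcy-Weisbach reduces to ΔP = 32μLV/D². Solving for V: V = ΔP·D²/(32μL) = 1640·(0.00605)²/(32·0.00139·3.17) = 0.4257 m/s.
Check: Re = ρVD/μ = 789·0.4257·0.00605/0.00139 = 1462 < 2300, so the laminar assumption holds.
Q = V·A = 0.4257·(π/4·0.00605²) = 1.224e-05 m³/s = 1.22×10^-5 m³/s.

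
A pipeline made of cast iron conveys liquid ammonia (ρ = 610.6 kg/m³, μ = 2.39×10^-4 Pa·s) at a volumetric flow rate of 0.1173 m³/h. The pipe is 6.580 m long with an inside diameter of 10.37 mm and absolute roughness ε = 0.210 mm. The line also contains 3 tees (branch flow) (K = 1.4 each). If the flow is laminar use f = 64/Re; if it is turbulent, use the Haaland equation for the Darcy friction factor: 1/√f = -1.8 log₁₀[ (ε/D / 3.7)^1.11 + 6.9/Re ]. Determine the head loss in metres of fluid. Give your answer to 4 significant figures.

Q = 0.1173 m³/h = 0.1173/3600 = 3.258e-05 m³/s.
Cross-sectional area A = πD²/4 = π(0.01037)²/4 = 8.446e-05 m²; mean velocity V = Q/A = 3.258e-05/8.446e-05 = 0.3858 m/s.
Reynolds number Re = ρVD/μ = 610.6 · 0.3858 · 0.01037 / 0.000239 = 1.022e+04.
Re > 4000 → turbulent. Relative roughness ε/D = 0.00021/0.01037 = 0.0203. Haaland: 1/√f = -1.8 log₁₀[(0.0203/3.7)^1.11 + 6.9/1.022e+04] = -1.8 log₁₀[0.00309 + 0.000675] = 4.364, so f = 0.0525.
Total minor-loss coefficient ΣK = 3·1.4 = 4.2.
ΔP = [f·L/D + ΣK]·(ρV²/2) = [0.0525·6.58/0.01037 + 4.2]·(610.6·0.3858²/2) = [33.31 + 4.2]·45.44 = 1705 Pa.
Head loss h_f = ΔP/(ρg) = 1705/(610.6·9.81) = 0.2846 m.

h_f ≈ 0.2846 m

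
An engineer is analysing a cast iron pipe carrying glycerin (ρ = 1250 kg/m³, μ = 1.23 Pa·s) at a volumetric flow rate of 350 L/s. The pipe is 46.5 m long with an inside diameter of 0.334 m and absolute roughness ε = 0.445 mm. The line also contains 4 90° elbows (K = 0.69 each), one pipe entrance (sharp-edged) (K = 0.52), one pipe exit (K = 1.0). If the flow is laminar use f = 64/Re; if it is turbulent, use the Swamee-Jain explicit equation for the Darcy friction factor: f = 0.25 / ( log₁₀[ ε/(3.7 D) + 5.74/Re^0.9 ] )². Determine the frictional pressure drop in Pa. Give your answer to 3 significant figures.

ΔP ≈ 108000 Pa

Q = 350 L/s = 350/1000 = 0.35 m³/s.
Cross-sectional area A = πD²/4 = π(0.334)²/4 = 0.08762 m²; mean velocity V = Q/A = 0.35/0.08762 = 3.995 m/s.
Reynolds number Re = ρVD/μ = 1250 · 3.995 · 0.334 / 1.23 = 1356.
Re < 2300 → laminar flow, so f = 64/Re = 64/1356 = 0.0472 (the turbulent correlation is not needed).
Total minor-loss coefficient ΣK = 4·0.69 + 1·0.52 + 1·1 = 4.28.
ΔP = [f·L/D + ΣK]·(ρV²/2) = [0.0472·46.5/0.334 + 4.28]·(1250·3.995²/2) = [6.571 + 4.28]·9974 = 1.082e+05 Pa.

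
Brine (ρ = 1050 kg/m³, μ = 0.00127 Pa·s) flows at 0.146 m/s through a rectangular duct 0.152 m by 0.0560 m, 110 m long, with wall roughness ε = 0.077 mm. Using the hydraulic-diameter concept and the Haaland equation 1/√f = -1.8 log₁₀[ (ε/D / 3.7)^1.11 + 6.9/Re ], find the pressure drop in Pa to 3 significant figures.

ΔP ≈ 484 Pa

Hydraulic diameter D_h = 4A/P = 4·(0.152·0.056)/(2·(0.152+0.056)) = 0.03405/0.416 = 0.08185 m.
Re = ρVD_h/μ = 1050·0.146·0.08185/0.00127 = 9880.
ε/D_h = 7.7e-05/0.08185 = 0.000941; Haaland gives 1/√f = -1.8 log₁₀[0.000102+0.000698] = 5.574, so f = 0.03219.
ΔP = f(L/D_h)(ρV²/2) = 0.03219·110/0.08185·11.19 = 484.1 Pa.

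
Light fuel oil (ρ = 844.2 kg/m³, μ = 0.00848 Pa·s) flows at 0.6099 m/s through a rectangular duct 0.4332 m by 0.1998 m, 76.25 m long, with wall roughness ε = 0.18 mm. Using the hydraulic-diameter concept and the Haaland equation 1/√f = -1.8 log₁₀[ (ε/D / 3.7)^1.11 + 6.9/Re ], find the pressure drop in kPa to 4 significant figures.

ΔP ≈ 1.230 kPa

Hydraulic diameter D_h = 4A/P = 4·(0.4332·0.1998)/(2·(0.4332+0.1998)) = 0.3462/1.266 = 0.2735 m.
Re = ρVD_h/μ = 844.2·0.6099·0.2735/0.00848 = 1.66e+04.
ε/D_h = 0.00018/0.2735 = 0.000658; Haaland gives 1/√f = -1.8 log₁₀[6.88e-05+0.000416] = 5.967, so f = 0.02809.
ΔP = f(L/D_h)(ρV²/2) = 0.02809·76.25/0.2735·157 = 1230 Pa.
ΔP = 1.230 kPa.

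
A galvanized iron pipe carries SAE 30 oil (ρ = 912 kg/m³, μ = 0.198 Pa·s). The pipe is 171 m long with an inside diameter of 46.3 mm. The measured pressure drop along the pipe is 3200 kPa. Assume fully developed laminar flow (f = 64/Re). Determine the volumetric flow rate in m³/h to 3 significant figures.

Q ≈ 38.4 m³/h

For laminar flow, f = 64/Re with Re = ρVD/μ, so Darcy-Weisbach reduces to ΔP = 32μLV/D². Solving for V: V = ΔP·D²/(32μL) = 3.2e+06·(0.0463)²/(32·0.198·171) = 6.331 m/s.
Check: Re = ρVD/μ = 912·6.331·0.0463/0.198 = 1350 < 2300, so the laminar assumption holds.
Q = V·A = 6.331·(π/4·0.0463²) = 0.01066 m³/s = 38.4 m³/h.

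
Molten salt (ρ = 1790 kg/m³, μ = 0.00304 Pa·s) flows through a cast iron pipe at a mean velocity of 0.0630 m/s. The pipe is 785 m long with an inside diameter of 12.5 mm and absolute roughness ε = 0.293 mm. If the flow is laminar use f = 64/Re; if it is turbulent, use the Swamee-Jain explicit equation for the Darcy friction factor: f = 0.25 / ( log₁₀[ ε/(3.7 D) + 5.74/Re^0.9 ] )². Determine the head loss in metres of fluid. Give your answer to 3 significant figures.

h_f ≈ 1.75 m

Reynolds number Re = ρVD/μ = 1790 · 0.063 · 0.0125 / 0.00304 = 463.7.
Re < 2300 → laminar flow, so f = 64/Re = 64/463.7 = 0.138 (the turbulent correlation is not needed).
Darcy-Weisbach: ΔP = f(L/D)(ρV²/2) = 0.138·(785/0.0125)·(1790·0.063²/2) = 0.138·6.28e+04·3.552 = 3.079e+04 Pa.
Head loss h_f = ΔP/(ρg) = 3.079e+04/(1790·9.81) = 1.75 m.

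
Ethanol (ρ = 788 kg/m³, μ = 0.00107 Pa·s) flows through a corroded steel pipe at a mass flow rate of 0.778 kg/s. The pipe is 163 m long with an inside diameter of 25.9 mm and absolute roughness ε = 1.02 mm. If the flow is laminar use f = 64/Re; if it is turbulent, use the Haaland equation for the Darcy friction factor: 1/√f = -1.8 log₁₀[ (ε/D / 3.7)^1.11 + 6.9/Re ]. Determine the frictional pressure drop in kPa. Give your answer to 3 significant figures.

ΔP ≈ 567 kPa

A = πD²/4 = π(0.0259)²/4 = 0.0005269 m²; mean velocity V = ṁ/(ρA) = 0.778/(788 · 0.0005269) = 1.874 m/s.
Reynolds number Re = ρVD/μ = 788 · 1.874 · 0.0259 / 0.00107 = 3.574e+04.
Re > 4000 → turbulent. Relative roughness ε/D = 0.00102/0.0259 = 0.0394. Haaland: 1/√f = -1.8 log₁₀[(0.0394/3.7)^1.11 + 6.9/3.574e+04] = -1.8 log₁₀[0.00646 + 0.000193] = 3.919, so f = 0.06512.
Darcy-Weisbach: ΔP = f(L/D)(ρV²/2) = 0.06512·(163/0.0259)·(788·1.874²/2) = 0.06512·6293·1384 = 5.67e+05 Pa.
ΔP = 5.67e+05 Pa = 567 kPa.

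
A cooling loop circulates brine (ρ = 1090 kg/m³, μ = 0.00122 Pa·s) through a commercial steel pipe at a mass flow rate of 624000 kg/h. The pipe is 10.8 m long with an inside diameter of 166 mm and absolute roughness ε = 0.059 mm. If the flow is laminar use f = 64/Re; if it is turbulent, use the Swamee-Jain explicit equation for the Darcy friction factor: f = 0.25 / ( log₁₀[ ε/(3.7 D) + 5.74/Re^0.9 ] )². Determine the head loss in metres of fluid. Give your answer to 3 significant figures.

h_f ≈ 2.90 m

ṁ = 624000 kg/h = 624000/3600 = 173.3 kg/s.
A = πD²/4 = π(0.166)²/4 = 0.02164 m²; mean velocity V = ṁ/(ρA) = 173.3/(1090 · 0.02164) = 7.348 m/s.
Reynolds number Re = ρVD/μ = 1090 · 7.348 · 0.166 / 0.00122 = 1.09e+06.
Re > 4000 → turbulent. Relative roughness ε/D = 5.9e-05/0.166 = 0.000355. Swamee-Jain: f = 0.25/(log₁₀[0.000355/3.7 + 5.74/1.09e+06^0.9])² = 0.25/(log₁₀[9.61e-05 + 2.12e-05])² = 0.25/(-3.931)² = 0.01618.
Darcy-Weisbach: ΔP = f(L/D)(ρV²/2) = 0.01618·(10.8/0.166)·(1090·7.348²/2) = 0.01618·65.06·2.942e+04 = 3.097e+04 Pa.
Head loss h_f = ΔP/(ρg) = 3.097e+04/(1090·9.81) = 2.90 m.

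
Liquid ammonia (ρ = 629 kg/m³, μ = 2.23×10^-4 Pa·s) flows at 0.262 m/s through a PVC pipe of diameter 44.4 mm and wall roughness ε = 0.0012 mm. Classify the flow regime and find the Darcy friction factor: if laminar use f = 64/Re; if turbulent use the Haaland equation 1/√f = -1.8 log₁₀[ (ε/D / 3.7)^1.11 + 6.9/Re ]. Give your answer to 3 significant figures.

f ≈ 0.0229

Re = ρVD/μ = 629·0.262·0.0444/0.000223 = 3.281e+04.
Re > 4000 → turbulent. ε/D = 1.2e-06/0.0444 = 2.7e-05; Haaland: 1/√f = -1.8 log₁₀[1.99e-06 + 0.00021] = 6.612, so f = 0.02288.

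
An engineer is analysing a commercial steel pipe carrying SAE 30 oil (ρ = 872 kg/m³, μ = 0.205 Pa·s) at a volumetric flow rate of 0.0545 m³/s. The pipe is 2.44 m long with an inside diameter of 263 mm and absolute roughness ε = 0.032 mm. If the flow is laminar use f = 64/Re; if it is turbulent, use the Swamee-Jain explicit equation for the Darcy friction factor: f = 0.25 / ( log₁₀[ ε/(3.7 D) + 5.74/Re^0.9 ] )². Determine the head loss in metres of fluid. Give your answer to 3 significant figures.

h_f ≈ 0.0271 m

Cross-sectional area A = πD²/4 = π(0.263)²/4 = 0.05433 m²; mean velocity V = Q/A = 0.0545/0.05433 = 1.003 m/s.
Reynolds number Re = ρVD/μ = 872 · 1.003 · 0.263 / 0.205 = 1122.
Re < 2300 → laminar flow, so f = 64/Re = 64/1122 = 0.05703 (the turbulent correlation is not needed).
Darcy-Weisbach: ΔP = f(L/D)(ρV²/2) = 0.05703·(2.44/0.263)·(872·1.003²/2) = 0.05703·9.278·438.8 = 232.2 Pa.
Head loss h_f = ΔP/(ρg) = 232.2/(872·9.81) = 0.0271 m.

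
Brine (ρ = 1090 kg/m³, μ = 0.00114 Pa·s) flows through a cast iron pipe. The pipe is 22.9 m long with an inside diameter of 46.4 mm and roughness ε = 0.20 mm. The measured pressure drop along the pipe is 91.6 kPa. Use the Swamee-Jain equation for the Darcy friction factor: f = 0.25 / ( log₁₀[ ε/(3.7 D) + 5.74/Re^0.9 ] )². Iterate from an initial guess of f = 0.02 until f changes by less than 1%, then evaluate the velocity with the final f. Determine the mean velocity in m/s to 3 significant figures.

Rearranging Darcy-Weisbach: V = √(2·ΔP·D/(f·L·ρ)). With ε/D = 0.0002/0.0464 = 0.00431, iterate starting from f = 0.02:
  f = 0.02 → V = √(2·9.16e+04·0.0464/(0.02·22.9·1090)) = 4.126 m/s; Re = ρVD/μ = 1.831e+05; f → 0.02981
  f = 0.02981 → V = 3.38 m/s; Re = 1.5e+05; f → 0.02995
Converged (Δf/f < 1%). With the final f = 0.02995: V = √(2·9.16e+04·0.0464/(0.02995·22.9·1090)) = 3.372 m/s.

V ≈ 3.37 m/s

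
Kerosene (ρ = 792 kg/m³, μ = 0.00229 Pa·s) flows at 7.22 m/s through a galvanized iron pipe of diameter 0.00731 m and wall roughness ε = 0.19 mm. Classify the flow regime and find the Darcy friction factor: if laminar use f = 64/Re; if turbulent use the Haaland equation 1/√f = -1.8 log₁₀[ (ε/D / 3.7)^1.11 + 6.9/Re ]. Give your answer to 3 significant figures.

Re = ρVD/μ = 792·7.22·0.00731/0.00229 = 1.825e+04.
Re > 4000 → turbulent. ε/D = 0.00019/0.00731 = 0.026; Haaland: 1/√f = -1.8 log₁₀[0.00407 + 0.000378] = 4.233, so f = 0.05581.

f ≈ 0.0558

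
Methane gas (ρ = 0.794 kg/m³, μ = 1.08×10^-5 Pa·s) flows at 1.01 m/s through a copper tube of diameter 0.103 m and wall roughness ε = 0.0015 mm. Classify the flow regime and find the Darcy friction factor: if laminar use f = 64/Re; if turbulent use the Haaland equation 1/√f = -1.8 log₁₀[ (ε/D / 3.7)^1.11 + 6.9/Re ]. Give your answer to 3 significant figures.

f ≈ 0.0333

Re = ρVD/μ = 0.794·1.01·0.103/1.08e-05 = 7648.
Re > 4000 → turbulent. ε/D = 1.5e-06/0.103 = 1.46e-05; Haaland: 1/√f = -1.8 log₁₀[1e-06 + 0.000902] = 5.48, so f = 0.0333.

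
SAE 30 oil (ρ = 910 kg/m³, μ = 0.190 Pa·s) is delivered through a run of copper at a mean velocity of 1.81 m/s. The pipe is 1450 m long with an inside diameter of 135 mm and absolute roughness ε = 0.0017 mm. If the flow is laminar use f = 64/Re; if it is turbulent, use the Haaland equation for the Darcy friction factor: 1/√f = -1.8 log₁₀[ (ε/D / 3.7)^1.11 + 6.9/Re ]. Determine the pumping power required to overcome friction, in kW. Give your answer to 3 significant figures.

P ≈ 22.7 kW

Reynolds number Re = ρVD/μ = 910 · 1.81 · 0.135 / 0.19 = 1170.
Re < 2300 → laminar flow, so f = 64/Re = 64/1170 = 0.05469 (the turbulent correlation is not needed).
Darcy-Weisbach: ΔP = f(L/D)(ρV²/2) = 0.05469·(1450/0.135)·(910·1.81²/2) = 0.05469·1.074e+04·1491 = 8.756e+05 Pa.
Q = V·A = 1.81·0.01431 = 0.02591 m³/s.
Pumping power P = QΔP = 0.02591·8.756e+05 = 22680 W = 22.7 kW.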